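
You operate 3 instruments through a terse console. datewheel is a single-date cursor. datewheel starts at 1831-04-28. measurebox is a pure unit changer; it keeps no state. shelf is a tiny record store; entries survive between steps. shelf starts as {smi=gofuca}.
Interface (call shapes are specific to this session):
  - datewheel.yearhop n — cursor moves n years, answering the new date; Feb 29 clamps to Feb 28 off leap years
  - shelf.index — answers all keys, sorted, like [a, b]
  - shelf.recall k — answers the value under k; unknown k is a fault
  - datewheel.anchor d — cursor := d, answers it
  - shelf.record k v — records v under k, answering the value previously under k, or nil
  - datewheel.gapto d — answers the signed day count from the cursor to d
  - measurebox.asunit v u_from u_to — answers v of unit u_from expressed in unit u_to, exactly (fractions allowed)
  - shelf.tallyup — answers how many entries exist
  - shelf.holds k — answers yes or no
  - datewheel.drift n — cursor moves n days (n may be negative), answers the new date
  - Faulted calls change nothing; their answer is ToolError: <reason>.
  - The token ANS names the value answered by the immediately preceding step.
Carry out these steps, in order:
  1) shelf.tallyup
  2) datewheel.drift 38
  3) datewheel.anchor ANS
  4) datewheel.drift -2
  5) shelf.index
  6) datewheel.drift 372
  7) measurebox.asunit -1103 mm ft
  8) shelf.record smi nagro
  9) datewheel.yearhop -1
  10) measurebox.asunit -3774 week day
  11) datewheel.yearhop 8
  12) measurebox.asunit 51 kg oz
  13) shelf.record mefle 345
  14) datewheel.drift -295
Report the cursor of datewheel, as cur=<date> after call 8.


> tallyup
[out] 1
> drift n='38'
[out] 1831-06-05
> anchor d='ANS'
[out] 1831-06-05
> drift n='-2'
[out] 1831-06-03
> index
[out] [smi]
> drift n='372'
[out] 1832-06-09
> asunit v='-1103' u_from='mm' u_to='ft'
[out] -5515/1524
> record k='smi' v='nagro'
[out] gofuca
> yearhop n='-1'
[out] 1831-06-09
> asunit v='-3774' u_from='week' u_to='day'
[out] -26418
> yearhop n='8'
[out] 1839-06-09
> asunit v='51' u_from='kg' u_to='oz'
[out] 81600000000/45359237
> record k='mefle' v='345'
[out] nil
> drift n='-295'
[out] 1838-08-18

Answer: cur=1832-06-09


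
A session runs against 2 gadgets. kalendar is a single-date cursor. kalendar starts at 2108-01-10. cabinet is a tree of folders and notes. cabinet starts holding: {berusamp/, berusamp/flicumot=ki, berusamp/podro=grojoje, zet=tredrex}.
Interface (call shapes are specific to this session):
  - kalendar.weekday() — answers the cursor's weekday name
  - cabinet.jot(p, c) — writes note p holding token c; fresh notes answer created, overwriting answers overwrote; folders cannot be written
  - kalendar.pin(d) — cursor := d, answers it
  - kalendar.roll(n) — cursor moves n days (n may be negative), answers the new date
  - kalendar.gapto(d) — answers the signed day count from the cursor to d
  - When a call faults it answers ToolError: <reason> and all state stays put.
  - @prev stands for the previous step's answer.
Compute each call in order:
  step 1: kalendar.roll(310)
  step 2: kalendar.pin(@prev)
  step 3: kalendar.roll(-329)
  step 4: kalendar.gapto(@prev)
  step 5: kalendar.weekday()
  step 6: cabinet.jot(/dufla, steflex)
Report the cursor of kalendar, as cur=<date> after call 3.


Answer: cur=2107-12-22

Derivation:
>>> kalendar.roll n='310'
= 2108-11-15
>>> kalendar.pin d='@prev'
= 2108-11-15
>>> kalendar.roll n='-329'
= 2107-12-22
>>> kalendar.gapto d='@prev'
= 0
>>> kalendar.weekday
= Thursday
>>> cabinet.jot p='/dufla' c='steflex'
= created


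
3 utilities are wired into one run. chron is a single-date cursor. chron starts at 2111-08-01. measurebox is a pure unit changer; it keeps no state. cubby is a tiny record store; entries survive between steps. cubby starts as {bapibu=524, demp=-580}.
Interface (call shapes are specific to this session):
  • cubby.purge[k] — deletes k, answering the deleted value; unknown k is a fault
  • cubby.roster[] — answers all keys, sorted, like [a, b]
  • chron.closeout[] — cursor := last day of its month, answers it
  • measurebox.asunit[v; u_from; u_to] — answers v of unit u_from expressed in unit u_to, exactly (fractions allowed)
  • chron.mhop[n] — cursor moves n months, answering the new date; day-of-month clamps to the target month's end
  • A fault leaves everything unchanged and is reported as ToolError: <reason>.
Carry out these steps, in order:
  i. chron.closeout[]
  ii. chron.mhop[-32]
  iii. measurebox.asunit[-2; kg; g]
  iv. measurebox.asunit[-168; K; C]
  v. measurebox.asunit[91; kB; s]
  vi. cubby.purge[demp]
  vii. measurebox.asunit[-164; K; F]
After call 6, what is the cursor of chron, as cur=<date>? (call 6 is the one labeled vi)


Answer: cur=2108-12-31

Derivation:
-> chron.closeout()
<- 2111-08-31
-> chron.mhop(n='-32')
<- 2108-12-31
-> measurebox.asunit(v='-2', u_from='kg', u_to='g')
<- -2000
-> measurebox.asunit(v='-168', u_from='K', u_to='C')
<- -8823/20
-> measurebox.asunit(v='91', u_from='kB', u_to='s')
<- ToolError: incompatible units
-> cubby.purge(k='demp')
<- -580
-> measurebox.asunit(v='-164', u_from='K', u_to='F')
<- -75487/100


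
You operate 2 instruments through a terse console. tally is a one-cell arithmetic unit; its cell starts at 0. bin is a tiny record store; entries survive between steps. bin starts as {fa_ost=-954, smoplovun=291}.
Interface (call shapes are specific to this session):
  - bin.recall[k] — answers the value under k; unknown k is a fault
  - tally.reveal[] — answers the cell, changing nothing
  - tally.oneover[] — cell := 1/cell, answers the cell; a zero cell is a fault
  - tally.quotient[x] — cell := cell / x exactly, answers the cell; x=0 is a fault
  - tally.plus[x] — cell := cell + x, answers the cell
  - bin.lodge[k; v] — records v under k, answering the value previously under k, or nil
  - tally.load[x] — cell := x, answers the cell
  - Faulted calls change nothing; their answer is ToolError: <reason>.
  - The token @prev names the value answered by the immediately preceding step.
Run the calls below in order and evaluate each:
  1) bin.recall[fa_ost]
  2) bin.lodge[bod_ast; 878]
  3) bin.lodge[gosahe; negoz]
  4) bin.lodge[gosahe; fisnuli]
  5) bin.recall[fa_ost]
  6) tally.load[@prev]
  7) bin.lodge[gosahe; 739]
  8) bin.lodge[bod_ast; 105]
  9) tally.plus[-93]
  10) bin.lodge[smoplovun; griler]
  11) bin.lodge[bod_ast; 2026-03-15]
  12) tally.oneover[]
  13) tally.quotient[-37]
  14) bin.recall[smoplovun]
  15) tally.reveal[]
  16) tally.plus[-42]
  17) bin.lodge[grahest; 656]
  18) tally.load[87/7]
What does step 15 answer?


I run bin.recall using k=fa_ost, which returns -954.
I try bin.lodge using k=bod_ast, v=878, which returns nil.
Now I run bin.lodge using k=gosahe, v=negoz, giving nil.
Then bin.lodge using k=gosahe, v=fisnuli, and observe negoz.
Next I call bin.recall using k=fa_ost, giving -954.
I use tally.load using x=@prev: -954.
I use bin.lodge using k=gosahe, v=739, which returns fisnuli.
I invoke bin.lodge using k=bod_ast, v=105, and see 878.
Invoking tally.plus using x=-93, and see -1047.
I call bin.lodge using k=smoplovun, v=griler, yielding 291.
Calling bin.lodge using k=bod_ast, v=2026-03-15, and observe 105.
Invoking tally.oneover, and observe -1/1047.
Next I call tally.quotient using x=-37, and get 1/38739.
Next I call bin.recall using k=smoplovun, giving griler.
Now I run tally.reveal(), and see 1/38739.
I run tally.plus using x=-42, which returns -1627037/38739.
Then bin.lodge using k=grahest, v=656, and see nil.
Next I call tally.load using x=87/7, yielding 87/7.

Answer: 1/38739


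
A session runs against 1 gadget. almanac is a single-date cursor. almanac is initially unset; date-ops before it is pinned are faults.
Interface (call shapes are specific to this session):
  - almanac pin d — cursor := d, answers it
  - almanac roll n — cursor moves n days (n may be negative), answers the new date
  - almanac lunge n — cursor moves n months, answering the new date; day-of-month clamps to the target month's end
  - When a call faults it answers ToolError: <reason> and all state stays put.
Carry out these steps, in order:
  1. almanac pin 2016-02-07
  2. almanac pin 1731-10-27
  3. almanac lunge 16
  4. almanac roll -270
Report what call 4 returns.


Step: almanac pin[d→2016-02-07]
Result: 2016-02-07
Step: almanac pin[d→1731-10-27]
Result: 1731-10-27
Step: almanac lunge[n→16]
Result: 1733-02-27
Step: almanac roll[n→-270]
Result: 1732-06-02

Answer: 1732-06-02


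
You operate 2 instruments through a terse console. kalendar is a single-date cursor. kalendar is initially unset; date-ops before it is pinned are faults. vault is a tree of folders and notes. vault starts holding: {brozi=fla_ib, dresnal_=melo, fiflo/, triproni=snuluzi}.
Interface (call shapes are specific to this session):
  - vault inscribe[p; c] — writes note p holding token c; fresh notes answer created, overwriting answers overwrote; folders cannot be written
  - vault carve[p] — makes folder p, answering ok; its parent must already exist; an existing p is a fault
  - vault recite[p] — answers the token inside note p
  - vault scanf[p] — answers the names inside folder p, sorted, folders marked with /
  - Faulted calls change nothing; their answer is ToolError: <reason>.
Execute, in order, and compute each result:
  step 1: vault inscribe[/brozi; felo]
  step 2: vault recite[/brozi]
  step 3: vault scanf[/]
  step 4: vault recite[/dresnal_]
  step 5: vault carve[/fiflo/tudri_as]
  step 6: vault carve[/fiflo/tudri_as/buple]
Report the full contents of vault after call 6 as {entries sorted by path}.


Answer: {brozi=felo, dresnal_=melo, fiflo/, fiflo/tudri_as/, fiflo/tudri_as/buple/, triproni=snuluzi}

Derivation:
Do: vault inscribe[p=/brozi; c=felo]
See: overwrote
Do: vault recite[p=/brozi]
See: felo
Do: vault scanf[p=/]
See: [brozi, dresnal_, fiflo/, triproni]
Do: vault recite[p=/dresnal_]
See: melo
Do: vault carve[p=/fiflo/tudri_as]
See: ok
Do: vault carve[p=/fiflo/tudri_as/buple]
See: ok


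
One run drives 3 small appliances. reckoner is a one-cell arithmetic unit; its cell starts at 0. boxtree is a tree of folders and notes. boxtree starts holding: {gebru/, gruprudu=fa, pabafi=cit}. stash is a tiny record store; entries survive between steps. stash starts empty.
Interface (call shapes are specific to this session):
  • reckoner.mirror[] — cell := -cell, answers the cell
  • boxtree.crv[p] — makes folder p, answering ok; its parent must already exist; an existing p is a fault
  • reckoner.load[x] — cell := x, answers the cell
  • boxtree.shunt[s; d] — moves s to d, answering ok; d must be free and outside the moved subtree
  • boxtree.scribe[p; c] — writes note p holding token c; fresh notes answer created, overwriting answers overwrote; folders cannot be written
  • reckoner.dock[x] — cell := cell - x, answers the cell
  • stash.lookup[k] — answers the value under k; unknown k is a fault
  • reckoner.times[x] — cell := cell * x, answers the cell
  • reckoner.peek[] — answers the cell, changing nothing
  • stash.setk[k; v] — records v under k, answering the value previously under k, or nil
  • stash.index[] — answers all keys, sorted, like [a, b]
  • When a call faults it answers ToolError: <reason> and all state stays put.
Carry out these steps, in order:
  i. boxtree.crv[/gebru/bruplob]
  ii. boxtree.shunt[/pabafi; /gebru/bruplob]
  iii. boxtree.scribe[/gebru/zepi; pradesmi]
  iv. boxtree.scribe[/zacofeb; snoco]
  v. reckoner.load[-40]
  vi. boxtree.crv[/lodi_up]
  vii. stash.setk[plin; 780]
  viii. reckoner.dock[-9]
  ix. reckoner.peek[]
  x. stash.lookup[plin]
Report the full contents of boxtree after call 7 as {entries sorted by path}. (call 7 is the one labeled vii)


CALL boxtree.crv[p=/gebru/bruplob]
RET  ok
CALL boxtree.shunt[s=/pabafi; d=/gebru/bruplob]
RET  ToolError: exists
CALL boxtree.scribe[p=/gebru/zepi; c=pradesmi]
RET  created
CALL boxtree.scribe[p=/zacofeb; c=snoco]
RET  created
CALL reckoner.load[x=-40]
RET  -40
CALL boxtree.crv[p=/lodi_up]
RET  ok
CALL stash.setk[k=plin; v=780]
RET  nil
CALL reckoner.dock[x=-9]
RET  -31
CALL reckoner.peek[]
RET  -31
CALL stash.lookup[k=plin]
RET  780

Answer: {gebru/, gebru/bruplob/, gebru/zepi=pradesmi, gruprudu=fa, lodi_up/, pabafi=cit, zacofeb=snoco}


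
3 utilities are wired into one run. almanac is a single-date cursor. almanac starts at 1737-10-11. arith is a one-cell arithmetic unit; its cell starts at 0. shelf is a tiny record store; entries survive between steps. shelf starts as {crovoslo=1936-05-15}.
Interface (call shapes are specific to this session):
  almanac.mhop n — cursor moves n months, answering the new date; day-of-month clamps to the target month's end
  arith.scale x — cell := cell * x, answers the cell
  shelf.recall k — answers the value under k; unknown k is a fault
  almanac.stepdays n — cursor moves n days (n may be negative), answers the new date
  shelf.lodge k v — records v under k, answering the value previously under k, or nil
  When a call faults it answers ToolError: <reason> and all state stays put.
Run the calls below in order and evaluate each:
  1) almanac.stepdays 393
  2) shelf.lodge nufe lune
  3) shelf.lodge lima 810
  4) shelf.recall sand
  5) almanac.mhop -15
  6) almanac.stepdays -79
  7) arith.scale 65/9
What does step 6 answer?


# 1. almanac.stepdays(n=393) == 1738-11-08
# 2. shelf.lodge(k=nufe, v=lune) == nil
# 3. shelf.lodge(k=lima, v=810) == nil
# 4. shelf.recall(k=sand) == ToolError: no such key sand
# 5. almanac.mhop(n=-15) == 1737-08-08
# 6. almanac.stepdays(n=-79) == 1737-05-21
# 7. arith.scale(x=65/9) == 0

Answer: 1737-05-21


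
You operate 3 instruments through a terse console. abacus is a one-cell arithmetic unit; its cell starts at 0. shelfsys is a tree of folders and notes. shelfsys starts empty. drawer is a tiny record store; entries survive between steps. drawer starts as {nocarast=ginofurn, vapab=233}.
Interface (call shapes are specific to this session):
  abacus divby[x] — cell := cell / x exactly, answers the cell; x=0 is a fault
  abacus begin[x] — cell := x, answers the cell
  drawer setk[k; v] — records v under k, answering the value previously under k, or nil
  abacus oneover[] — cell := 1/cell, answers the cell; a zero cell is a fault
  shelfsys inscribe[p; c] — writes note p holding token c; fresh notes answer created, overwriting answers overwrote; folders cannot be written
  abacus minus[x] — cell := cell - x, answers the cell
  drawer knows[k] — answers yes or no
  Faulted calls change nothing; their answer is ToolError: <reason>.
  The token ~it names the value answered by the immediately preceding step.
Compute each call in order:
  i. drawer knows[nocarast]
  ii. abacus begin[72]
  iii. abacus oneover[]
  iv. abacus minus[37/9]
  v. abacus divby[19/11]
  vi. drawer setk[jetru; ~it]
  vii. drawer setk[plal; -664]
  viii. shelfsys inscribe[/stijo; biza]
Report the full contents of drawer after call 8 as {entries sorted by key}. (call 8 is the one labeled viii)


==> drawer knows(k: nocarast)
<== yes
==> abacus begin(x: 72)
<== 72
==> abacus oneover()
<== 1/72
==> abacus minus(x: 37/9)
<== -295/72
==> abacus divby(x: 19/11)
<== -3245/1368
==> drawer setk(k: jetru, v: ~it)
<== nil
==> drawer setk(k: plal, v: -664)
<== nil
==> shelfsys inscribe(p: /stijo, c: biza)
<== created

Answer: {jetru=-3245/1368, nocarast=ginofurn, plal=-664, vapab=233}


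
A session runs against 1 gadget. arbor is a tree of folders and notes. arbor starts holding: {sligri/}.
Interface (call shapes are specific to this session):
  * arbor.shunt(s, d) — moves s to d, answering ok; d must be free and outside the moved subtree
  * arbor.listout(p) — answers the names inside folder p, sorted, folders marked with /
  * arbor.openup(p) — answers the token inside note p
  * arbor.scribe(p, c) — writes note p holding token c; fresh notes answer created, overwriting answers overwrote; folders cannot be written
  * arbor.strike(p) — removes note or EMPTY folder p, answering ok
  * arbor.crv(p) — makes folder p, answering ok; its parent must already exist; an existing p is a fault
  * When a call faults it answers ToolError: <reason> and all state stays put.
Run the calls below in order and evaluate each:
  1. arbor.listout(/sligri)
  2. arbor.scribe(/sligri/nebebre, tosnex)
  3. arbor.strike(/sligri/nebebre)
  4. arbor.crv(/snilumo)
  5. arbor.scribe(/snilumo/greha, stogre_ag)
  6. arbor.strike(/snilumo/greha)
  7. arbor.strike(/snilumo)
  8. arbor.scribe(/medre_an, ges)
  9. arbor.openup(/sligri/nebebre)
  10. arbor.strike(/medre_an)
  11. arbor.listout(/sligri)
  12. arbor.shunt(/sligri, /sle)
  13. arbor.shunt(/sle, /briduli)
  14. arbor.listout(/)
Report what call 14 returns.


Step: arbor.listout[p=/sligri]
Result: []
Step: arbor.scribe[p=/sligri/nebebre; c=tosnex]
Result: created
Step: arbor.strike[p=/sligri/nebebre]
Result: ok
Step: arbor.crv[p=/snilumo]
Result: ok
Step: arbor.scribe[p=/snilumo/greha; c=stogre_ag]
Result: created
Step: arbor.strike[p=/snilumo/greha]
Result: ok
Step: arbor.strike[p=/snilumo]
Result: ok
Step: arbor.scribe[p=/medre_an; c=ges]
Result: created
Step: arbor.openup[p=/sligri/nebebre]
Result: ToolError: not found
Step: arbor.strike[p=/medre_an]
Result: ok
Step: arbor.listout[p=/sligri]
Result: []
Step: arbor.shunt[s=/sligri; d=/sle]
Result: ok
Step: arbor.shunt[s=/sle; d=/briduli]
Result: ok
Step: arbor.listout[p=/]
Result: [briduli/]

Answer: [briduli/]


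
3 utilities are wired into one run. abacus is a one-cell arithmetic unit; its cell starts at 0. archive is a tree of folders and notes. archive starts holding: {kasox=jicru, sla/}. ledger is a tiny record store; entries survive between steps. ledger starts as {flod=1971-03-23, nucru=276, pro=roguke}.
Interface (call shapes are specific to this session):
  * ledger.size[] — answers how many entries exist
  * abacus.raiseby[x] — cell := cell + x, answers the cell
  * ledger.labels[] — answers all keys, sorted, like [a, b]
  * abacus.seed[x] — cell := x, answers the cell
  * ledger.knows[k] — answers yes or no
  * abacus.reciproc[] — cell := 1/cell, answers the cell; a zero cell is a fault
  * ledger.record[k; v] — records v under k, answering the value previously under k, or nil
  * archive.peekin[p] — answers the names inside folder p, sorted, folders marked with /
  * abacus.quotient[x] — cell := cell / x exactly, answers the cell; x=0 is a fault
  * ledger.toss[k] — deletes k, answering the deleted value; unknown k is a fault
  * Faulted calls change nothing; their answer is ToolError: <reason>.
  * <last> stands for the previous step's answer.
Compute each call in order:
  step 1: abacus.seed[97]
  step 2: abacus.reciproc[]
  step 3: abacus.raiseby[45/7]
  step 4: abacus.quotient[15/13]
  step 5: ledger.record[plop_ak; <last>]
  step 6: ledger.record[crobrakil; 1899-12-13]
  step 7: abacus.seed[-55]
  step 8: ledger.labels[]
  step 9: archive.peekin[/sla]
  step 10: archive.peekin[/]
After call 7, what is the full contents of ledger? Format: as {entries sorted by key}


-> abacus.seed(x: 97)
<- 97
-> abacus.reciproc()
<- 1/97
-> abacus.raiseby(x: 45/7)
<- 4372/679
-> abacus.quotient(x: 15/13)
<- 56836/10185
-> ledger.record(k: plop_ak, v: <last>)
<- nil
-> ledger.record(k: crobrakil, v: 1899-12-13)
<- nil
-> abacus.seed(x: -55)
<- -55
-> ledger.labels()
<- [crobrakil, flod, nucru, plop_ak, pro]
-> archive.peekin(p: /sla)
<- []
-> archive.peekin(p: /)
<- [kasox, sla/]

Answer: {crobrakil=1899-12-13, flod=1971-03-23, nucru=276, plop_ak=56836/10185, pro=roguke}


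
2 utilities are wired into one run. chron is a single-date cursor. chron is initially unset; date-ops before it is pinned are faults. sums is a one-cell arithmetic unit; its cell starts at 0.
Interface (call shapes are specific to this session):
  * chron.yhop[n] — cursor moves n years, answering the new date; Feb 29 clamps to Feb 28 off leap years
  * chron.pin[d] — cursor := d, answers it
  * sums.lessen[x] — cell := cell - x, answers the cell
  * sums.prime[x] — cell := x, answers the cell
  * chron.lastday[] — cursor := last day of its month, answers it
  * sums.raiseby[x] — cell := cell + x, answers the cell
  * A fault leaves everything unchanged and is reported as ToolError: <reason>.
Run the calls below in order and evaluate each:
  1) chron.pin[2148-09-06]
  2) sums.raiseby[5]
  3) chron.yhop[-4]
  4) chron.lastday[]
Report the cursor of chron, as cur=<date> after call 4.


>>> pin 2148-09-06
:: 2148-09-06
>>> raiseby 5
:: 5
>>> yhop -4
:: 2144-09-06
>>> lastday
:: 2144-09-30

Answer: cur=2144-09-30


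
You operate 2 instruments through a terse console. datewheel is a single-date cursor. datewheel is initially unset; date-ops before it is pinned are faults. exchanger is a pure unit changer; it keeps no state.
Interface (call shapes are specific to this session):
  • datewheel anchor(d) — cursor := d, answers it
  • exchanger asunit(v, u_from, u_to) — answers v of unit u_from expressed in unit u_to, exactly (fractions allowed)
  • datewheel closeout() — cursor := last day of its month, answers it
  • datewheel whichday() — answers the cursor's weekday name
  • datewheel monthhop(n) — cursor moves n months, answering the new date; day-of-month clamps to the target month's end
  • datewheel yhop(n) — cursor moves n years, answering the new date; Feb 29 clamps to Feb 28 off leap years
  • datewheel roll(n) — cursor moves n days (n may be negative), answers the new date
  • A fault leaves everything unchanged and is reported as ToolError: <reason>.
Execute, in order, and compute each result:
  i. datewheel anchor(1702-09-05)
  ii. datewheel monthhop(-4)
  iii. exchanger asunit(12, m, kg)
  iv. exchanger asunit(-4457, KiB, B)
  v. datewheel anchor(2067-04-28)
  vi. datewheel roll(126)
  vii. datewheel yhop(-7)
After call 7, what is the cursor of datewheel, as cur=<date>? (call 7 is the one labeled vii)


Answer: cur=2060-09-01

Derivation:
Do: datewheel anchor[d→1702-09-05]
See: 1702-09-05
Do: datewheel monthhop[n→-4]
See: 1702-05-05
Do: exchanger asunit[v→12; u_from→m; u_to→kg]
See: ToolError: incompatible units
Do: exchanger asunit[v→-4457; u_from→KiB; u_to→B]
See: -4563968
Do: datewheel anchor[d→2067-04-28]
See: 2067-04-28
Do: datewheel roll[n→126]
See: 2067-09-01
Do: datewheel yhop[n→-7]
See: 2060-09-01


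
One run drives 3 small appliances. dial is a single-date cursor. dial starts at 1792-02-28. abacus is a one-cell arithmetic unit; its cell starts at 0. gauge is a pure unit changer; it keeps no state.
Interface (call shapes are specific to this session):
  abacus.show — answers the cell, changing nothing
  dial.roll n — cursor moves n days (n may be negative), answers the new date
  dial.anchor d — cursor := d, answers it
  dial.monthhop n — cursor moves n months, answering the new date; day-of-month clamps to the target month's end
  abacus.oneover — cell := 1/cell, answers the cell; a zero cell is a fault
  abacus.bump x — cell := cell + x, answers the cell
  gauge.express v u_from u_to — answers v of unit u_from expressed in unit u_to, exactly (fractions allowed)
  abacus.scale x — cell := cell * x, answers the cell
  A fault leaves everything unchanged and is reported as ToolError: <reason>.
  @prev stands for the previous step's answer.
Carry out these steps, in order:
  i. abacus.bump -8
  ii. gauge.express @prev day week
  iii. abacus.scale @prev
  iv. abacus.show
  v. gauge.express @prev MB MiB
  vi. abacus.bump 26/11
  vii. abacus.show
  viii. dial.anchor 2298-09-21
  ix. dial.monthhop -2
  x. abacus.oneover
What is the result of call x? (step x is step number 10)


Answer: 77/886

Derivation:
Step: abacus.bump[x='-8']
Result: -8
Step: gauge.express[v='@prev'; u_from='day'; u_to='week']
Result: -8/7
Step: abacus.scale[x='@prev']
Result: 64/7
Step: abacus.show[]
Result: 64/7
Step: gauge.express[v='@prev'; u_from='MB'; u_to='MiB']
Result: 15625/1792
Step: abacus.bump[x='26/11']
Result: 886/77
Step: abacus.show[]
Result: 886/77
Step: dial.anchor[d='2298-09-21']
Result: 2298-09-21
Step: dial.monthhop[n='-2']
Result: 2298-07-21
Step: abacus.oneover[]
Result: 77/886


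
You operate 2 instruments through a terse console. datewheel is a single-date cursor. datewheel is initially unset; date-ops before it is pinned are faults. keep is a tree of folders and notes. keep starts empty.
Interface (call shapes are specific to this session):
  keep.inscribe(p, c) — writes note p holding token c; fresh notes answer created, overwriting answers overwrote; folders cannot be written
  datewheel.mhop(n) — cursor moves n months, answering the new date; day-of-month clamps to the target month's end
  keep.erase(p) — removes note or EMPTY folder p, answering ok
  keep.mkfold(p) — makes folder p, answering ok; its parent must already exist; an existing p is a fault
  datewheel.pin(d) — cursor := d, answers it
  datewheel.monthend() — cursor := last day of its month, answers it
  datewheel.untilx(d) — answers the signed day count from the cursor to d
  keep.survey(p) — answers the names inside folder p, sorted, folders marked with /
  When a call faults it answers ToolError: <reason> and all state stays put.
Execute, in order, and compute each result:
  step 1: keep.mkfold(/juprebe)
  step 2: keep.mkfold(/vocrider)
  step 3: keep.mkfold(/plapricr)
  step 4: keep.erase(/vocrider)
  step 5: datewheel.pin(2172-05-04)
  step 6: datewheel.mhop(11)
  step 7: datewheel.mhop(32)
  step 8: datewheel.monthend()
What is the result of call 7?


Answer: 2175-12-04

Derivation:
> mkfold p: /juprebe
= ok
> mkfold p: /vocrider
= ok
> mkfold p: /plapricr
= ok
> erase p: /vocrider
= ok
> pin d: 2172-05-04
= 2172-05-04
> mhop n: 11
= 2173-04-04
> mhop n: 32
= 2175-12-04
> monthend
= 2175-12-31


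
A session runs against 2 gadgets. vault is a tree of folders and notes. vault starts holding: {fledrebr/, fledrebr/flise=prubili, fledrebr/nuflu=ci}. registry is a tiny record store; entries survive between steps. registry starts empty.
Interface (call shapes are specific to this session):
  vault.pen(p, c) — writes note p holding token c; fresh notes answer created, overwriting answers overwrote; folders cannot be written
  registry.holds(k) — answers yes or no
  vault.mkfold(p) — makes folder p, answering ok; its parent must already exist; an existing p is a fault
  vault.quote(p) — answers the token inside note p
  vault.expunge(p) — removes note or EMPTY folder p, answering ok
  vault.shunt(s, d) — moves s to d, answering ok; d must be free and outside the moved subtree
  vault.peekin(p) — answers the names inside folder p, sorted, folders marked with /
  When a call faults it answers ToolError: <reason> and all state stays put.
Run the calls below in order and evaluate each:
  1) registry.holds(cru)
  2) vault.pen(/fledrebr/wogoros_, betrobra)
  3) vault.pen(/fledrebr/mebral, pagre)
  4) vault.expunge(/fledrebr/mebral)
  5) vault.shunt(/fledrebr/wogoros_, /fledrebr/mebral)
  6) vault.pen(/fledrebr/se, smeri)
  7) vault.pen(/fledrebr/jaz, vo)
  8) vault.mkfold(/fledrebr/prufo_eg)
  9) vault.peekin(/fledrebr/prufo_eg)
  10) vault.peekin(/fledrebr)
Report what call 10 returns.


Answer: [flise, jaz, mebral, nuflu, prufo_eg/, se]

Derivation:
·→ holds(cru)
·← no
·→ pen(/fledrebr/wogoros_, betrobra)
·← created
·→ pen(/fledrebr/mebral, pagre)
·← created
·→ expunge(/fledrebr/mebral)
·← ok
·→ shunt(/fledrebr/wogoros_, /fledrebr/mebral)
·← ok
·→ pen(/fledrebr/se, smeri)
·← created
·→ pen(/fledrebr/jaz, vo)
·← created
·→ mkfold(/fledrebr/prufo_eg)
·← ok
·→ peekin(/fledrebr/prufo_eg)
·← []
·→ peekin(/fledrebr)
·← [flise, jaz, mebral, nuflu, prufo_eg/, se]


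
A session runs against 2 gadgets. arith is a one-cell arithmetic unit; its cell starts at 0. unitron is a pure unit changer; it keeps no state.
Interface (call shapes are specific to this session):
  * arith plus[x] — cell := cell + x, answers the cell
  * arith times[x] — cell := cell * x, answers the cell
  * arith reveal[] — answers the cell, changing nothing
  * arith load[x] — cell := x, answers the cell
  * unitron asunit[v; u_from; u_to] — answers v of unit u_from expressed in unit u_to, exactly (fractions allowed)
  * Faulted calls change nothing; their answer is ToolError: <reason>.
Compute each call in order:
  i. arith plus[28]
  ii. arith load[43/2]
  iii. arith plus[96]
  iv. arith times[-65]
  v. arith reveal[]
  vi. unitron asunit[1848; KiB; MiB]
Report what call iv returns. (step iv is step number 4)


Act: arith plus[x→28]
Obs: 28
Act: arith load[x→43/2]
Obs: 43/2
Act: arith plus[x→96]
Obs: 235/2
Act: arith times[x→-65]
Obs: -15275/2
Act: arith reveal[]
Obs: -15275/2
Act: unitron asunit[v→1848; u_from→KiB; u_to→MiB]
Obs: 231/128

Answer: -15275/2


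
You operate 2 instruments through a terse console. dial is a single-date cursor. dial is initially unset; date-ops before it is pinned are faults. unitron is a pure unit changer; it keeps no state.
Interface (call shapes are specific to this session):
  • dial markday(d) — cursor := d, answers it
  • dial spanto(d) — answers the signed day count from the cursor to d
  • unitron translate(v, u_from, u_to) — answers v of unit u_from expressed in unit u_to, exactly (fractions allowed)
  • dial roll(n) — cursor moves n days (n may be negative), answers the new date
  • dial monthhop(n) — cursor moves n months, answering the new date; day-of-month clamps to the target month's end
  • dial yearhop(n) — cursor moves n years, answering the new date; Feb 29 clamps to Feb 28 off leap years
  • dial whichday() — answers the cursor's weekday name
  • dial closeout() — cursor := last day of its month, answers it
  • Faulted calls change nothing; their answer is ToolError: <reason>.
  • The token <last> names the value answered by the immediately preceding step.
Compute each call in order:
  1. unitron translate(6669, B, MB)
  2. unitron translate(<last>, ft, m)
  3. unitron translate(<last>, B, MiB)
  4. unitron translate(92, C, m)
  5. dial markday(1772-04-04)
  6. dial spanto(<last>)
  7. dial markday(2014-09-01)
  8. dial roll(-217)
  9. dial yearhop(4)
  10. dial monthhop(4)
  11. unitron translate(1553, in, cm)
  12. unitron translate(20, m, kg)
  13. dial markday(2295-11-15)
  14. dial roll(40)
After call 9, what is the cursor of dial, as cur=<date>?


Answer: cur=2018-01-27

Derivation:
-- unitron translate(v: 6669, u_from: B, u_to: MB) : 6669/1000000
-- unitron translate(v: <last>, u_from: ft, u_to: m) : 2540889/1250000000
-- unitron translate(v: <last>, u_from: B, u_to: MiB) : 2540889/1310720000000000
-- unitron translate(v: 92, u_from: C, u_to: m) : ToolError: incompatible units
-- dial markday(d: 1772-04-04) : 1772-04-04
-- dial spanto(d: <last>) : 0
-- dial markday(d: 2014-09-01) : 2014-09-01
-- dial roll(n: -217) : 2014-01-27
-- dial yearhop(n: 4) : 2018-01-27
-- dial monthhop(n: 4) : 2018-05-27
-- unitron translate(v: 1553, u_from: in, u_to: cm) : 197231/50
-- unitron translate(v: 20, u_from: m, u_to: kg) : ToolError: incompatible units
-- dial markday(d: 2295-11-15) : 2295-11-15
-- dial roll(n: 40) : 2295-12-25


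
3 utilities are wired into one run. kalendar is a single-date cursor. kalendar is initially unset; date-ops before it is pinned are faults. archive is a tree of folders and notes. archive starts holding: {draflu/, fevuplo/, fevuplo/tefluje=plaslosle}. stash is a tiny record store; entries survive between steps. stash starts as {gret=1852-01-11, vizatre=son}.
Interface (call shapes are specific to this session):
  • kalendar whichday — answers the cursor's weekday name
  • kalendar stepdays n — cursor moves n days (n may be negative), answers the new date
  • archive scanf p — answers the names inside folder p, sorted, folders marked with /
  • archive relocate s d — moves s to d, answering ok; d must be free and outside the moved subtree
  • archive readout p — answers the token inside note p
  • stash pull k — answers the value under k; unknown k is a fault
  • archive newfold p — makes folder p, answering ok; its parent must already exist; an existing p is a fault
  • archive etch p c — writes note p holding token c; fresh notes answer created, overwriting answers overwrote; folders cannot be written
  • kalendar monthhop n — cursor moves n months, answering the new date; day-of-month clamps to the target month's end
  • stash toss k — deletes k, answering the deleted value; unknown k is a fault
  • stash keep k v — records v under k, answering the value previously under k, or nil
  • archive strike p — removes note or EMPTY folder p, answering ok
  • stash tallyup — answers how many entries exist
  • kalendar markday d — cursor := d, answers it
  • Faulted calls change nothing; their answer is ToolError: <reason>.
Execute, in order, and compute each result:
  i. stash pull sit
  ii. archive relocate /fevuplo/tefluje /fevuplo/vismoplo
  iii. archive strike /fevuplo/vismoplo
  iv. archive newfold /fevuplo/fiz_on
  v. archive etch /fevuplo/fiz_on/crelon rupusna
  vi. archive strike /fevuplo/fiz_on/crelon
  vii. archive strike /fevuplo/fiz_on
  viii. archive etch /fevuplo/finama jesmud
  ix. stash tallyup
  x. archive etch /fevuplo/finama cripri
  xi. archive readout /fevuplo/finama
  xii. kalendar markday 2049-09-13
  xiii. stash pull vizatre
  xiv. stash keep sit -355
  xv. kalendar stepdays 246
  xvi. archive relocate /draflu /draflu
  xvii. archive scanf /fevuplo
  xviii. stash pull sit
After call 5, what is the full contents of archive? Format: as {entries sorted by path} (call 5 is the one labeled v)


Answer: {draflu/, fevuplo/, fevuplo/fiz_on/, fevuplo/fiz_on/crelon=rupusna}

Derivation:
$ stash pull k=sit
[out] ToolError: no such key sit
$ archive relocate s=/fevuplo/tefluje d=/fevuplo/vismoplo
[out] ok
$ archive strike p=/fevuplo/vismoplo
[out] ok
$ archive newfold p=/fevuplo/fiz_on
[out] ok
$ archive etch p=/fevuplo/fiz_on/crelon c=rupusna
[out] created
$ archive strike p=/fevuplo/fiz_on/crelon
[out] ok
$ archive strike p=/fevuplo/fiz_on
[out] ok
$ archive etch p=/fevuplo/finama c=jesmud
[out] created
$ stash tallyup
[out] 2
$ archive etch p=/fevuplo/finama c=cripri
[out] overwrote
$ archive readout p=/fevuplo/finama
[out] cripri
$ kalendar markday d=2049-09-13
[out] 2049-09-13
$ stash pull k=vizatre
[out] son
$ stash keep k=sit v=-355
[out] nil
$ kalendar stepdays n=246
[out] 2050-05-17
$ archive relocate s=/draflu d=/draflu
[out] ToolError: exists
$ archive scanf p=/fevuplo
[out] [finama]
$ stash pull k=sit
[out] -355


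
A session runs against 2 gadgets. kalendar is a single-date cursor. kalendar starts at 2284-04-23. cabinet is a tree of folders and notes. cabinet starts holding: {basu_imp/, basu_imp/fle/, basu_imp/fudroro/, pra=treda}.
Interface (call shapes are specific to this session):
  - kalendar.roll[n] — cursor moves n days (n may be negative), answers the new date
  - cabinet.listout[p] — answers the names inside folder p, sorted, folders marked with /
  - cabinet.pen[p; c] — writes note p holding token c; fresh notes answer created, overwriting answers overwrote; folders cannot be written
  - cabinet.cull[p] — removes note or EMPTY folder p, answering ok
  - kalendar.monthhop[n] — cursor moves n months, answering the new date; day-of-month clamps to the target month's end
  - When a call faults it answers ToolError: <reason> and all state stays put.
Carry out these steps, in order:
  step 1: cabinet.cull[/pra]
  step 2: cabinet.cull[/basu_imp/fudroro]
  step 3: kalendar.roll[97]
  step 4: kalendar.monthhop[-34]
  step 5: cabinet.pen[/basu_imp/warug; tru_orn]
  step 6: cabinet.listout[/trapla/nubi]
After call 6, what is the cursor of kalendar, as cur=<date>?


$ cabinet.cull p: /pra
= ok
$ cabinet.cull p: /basu_imp/fudroro
= ok
$ kalendar.roll n: 97
= 2284-07-29
$ kalendar.monthhop n: -34
= 2281-09-29
$ cabinet.pen p: /basu_imp/warug c: tru_orn
= created
$ cabinet.listout p: /trapla/nubi
= ToolError: not found

Answer: cur=2281-09-29


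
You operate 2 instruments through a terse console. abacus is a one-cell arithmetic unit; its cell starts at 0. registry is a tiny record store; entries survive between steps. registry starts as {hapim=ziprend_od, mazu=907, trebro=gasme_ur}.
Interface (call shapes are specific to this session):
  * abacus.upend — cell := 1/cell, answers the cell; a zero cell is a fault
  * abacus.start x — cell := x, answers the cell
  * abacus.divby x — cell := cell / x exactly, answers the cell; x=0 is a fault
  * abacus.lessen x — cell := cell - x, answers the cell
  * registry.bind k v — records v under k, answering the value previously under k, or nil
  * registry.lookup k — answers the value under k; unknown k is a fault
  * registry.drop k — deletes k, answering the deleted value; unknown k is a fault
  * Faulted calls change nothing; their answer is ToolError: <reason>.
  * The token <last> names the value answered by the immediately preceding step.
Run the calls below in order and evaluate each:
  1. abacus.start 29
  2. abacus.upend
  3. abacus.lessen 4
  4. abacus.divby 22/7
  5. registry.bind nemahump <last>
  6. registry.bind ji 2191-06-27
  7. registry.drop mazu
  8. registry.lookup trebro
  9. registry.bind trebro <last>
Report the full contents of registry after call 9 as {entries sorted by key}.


-- 1. abacus.start(x: 29) -> 29
-- 2. abacus.upend() -> 1/29
-- 3. abacus.lessen(x: 4) -> -115/29
-- 4. abacus.divby(x: 22/7) -> -805/638
-- 5. registry.bind(k: nemahump, v: <last>) -> nil
-- 6. registry.bind(k: ji, v: 2191-06-27) -> nil
-- 7. registry.drop(k: mazu) -> 907
-- 8. registry.lookup(k: trebro) -> gasme_ur
-- 9. registry.bind(k: trebro, v: <last>) -> gasme_ur

Answer: {hapim=ziprend_od, ji=2191-06-27, nemahump=-805/638, trebro=gasme_ur}


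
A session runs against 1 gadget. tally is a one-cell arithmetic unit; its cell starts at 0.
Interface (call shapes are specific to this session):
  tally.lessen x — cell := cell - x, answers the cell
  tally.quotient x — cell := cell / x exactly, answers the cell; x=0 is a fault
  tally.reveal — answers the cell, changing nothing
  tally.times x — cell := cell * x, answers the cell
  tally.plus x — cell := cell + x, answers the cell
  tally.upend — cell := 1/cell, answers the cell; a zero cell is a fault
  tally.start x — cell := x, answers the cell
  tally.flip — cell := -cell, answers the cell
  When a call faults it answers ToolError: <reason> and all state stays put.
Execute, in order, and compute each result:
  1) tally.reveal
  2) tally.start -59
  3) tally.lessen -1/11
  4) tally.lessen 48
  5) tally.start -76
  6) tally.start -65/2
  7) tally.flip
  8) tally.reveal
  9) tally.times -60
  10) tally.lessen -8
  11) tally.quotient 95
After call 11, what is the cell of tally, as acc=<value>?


==> tally.reveal()
<== 0
==> tally.start(-59)
<== -59
==> tally.lessen(-1/11)
<== -648/11
==> tally.lessen(48)
<== -1176/11
==> tally.start(-76)
<== -76
==> tally.start(-65/2)
<== -65/2
==> tally.flip()
<== 65/2
==> tally.reveal()
<== 65/2
==> tally.times(-60)
<== -1950
==> tally.lessen(-8)
<== -1942
==> tally.quotient(95)
<== -1942/95

Answer: acc=-1942/95


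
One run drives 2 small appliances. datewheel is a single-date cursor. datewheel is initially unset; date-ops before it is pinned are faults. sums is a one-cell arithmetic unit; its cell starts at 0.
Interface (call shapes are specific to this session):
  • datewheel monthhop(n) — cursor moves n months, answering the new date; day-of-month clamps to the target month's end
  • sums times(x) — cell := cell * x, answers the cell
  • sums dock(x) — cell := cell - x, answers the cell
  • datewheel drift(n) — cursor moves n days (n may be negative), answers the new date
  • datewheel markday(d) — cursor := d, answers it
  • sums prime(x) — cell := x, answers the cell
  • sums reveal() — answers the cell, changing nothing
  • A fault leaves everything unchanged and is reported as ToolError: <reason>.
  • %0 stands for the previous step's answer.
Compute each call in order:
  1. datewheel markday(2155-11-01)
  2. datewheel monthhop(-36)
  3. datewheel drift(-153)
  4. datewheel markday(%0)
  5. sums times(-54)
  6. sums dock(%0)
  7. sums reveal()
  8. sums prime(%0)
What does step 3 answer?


# 1. datewheel markday(d=2155-11-01) ~> 2155-11-01
# 2. datewheel monthhop(n=-36) ~> 2152-11-01
# 3. datewheel drift(n=-153) ~> 2152-06-01
# 4. datewheel markday(d=%0) ~> 2152-06-01
# 5. sums times(x=-54) ~> 0
# 6. sums dock(x=%0) ~> 0
# 7. sums reveal() ~> 0
# 8. sums prime(x=%0) ~> 0

Answer: 2152-06-01
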